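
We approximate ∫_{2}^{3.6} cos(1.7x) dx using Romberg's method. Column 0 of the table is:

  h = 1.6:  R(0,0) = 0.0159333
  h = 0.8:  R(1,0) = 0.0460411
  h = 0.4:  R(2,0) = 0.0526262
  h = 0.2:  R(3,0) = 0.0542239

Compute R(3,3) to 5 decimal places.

0.05475

R(1,1) = 0.0460411 + (0.0460411 − 0.0159333)/3 = 0.0560770
R(2,1) = (4·0.0526262 − 0.0460411) / 3 = 0.0548212
R(3,1) = 0.0542239 + (0.0542239 − 0.0526262)/3 = 0.0547565
R(2,2) = 0.0548212 + (0.0548212 − 0.0560770)/15 = 0.0547375
R(3,2) = 0.0547565 + (0.0547565 − 0.0548212)/15 = 0.0547522
R(3,3) = 0.0547522 + (0.0547522 − 0.0547375)/63 = 0.0547524
(Column j=1 coincides with Simpson's rule on the same nodes.)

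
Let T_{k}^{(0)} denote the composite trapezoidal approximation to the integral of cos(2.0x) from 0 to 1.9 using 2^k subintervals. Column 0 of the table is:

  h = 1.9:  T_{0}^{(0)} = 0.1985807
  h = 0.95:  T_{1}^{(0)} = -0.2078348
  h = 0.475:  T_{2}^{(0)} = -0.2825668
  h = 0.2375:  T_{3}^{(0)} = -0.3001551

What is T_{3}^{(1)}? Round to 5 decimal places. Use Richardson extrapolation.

-0.30602

T_{3}^{(1)} = -0.3001551 + (-0.3001551 − (-0.2825668))/3 = -0.3060179
(Column j=1 coincides with Simpson's rule on the same nodes.)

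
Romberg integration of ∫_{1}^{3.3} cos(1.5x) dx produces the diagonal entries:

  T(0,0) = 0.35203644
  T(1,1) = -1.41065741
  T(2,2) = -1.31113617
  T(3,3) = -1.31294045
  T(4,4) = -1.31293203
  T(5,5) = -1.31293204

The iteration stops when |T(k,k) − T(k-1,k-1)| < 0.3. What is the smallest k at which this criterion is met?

|T(1,1) − T(0,0)| = 1.76269385 ≥ 0.3
|T(2,2) − T(1,1)| = 0.09952124 < 0.3

k = 2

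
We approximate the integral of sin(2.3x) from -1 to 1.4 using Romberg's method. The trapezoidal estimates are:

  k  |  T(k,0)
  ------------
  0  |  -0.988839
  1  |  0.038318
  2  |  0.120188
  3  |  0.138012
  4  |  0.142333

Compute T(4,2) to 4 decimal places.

Richardson extrapolation on the trapezoidal column (denominator 4−1=3):
T(3,1) = 0.138012 + (0.138012 − 0.120188)/3 = 0.143953
T(4,1) = (4·0.142333 − 0.138012) / 3 = 0.143773
T(4,2) = 0.143773 + (0.143773 − 0.143953)/15 = 0.143761
(Column j=1 coincides with Simpson's rule on the same nodes.)

0.1438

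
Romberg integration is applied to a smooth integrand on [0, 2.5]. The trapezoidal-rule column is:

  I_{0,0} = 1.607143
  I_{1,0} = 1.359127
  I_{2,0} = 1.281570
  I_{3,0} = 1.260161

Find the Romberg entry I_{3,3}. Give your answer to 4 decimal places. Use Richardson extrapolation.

1.2528

I_{1,1} = (4·1.359127 − 1.607143) / 3 = 1.276455
I_{2,1} = 1.281570 + (1.281570 − 1.359127)/3 = 1.255718
I_{3,1} = 1.260161 + (1.260161 − 1.281570)/3 = 1.253025
I_{2,2} = 1.255718 + (1.255718 − 1.276455)/15 = 1.254336
I_{3,2} = 1.253025 + (1.253025 − 1.255718)/15 = 1.252845
I_{3,3} = (64·1.252845 − 1.254336) / 63 = 1.252821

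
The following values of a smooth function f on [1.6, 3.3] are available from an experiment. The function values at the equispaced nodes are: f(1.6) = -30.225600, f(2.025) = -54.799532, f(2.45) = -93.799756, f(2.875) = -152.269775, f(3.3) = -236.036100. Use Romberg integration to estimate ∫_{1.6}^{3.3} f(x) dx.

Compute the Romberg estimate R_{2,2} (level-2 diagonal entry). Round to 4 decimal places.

R_{0,0} (trapezoid, 1 panel, h=1.7000): -226.322445
R_{1,0} (trapezoid, 2 panels, h=0.8500): -192.891015
R_{2,0} (trapezoid, 4 panels, h=0.4250): -184.449963
R_{1,1} = -192.891015 + (-192.891015 − (-226.322445))/3 = -181.747205
R_{2,1} = -184.449963 + (-184.449963 − (-192.891015))/3 = -181.636279
R_{2,2} = -181.636279 + (-181.636279 − (-181.747205))/15 = -181.628884

-181.6289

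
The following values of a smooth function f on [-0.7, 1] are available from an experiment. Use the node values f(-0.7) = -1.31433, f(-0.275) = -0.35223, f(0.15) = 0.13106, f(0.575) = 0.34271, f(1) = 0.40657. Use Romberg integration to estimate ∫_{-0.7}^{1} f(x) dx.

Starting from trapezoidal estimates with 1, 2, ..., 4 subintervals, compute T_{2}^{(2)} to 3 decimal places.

-0.096

T_{0}^{(0)} (trapezoid, 1 panel, h=1.7000): -0.77160
T_{1}^{(0)} (trapezoid, 2 panels, h=0.8500): -0.27440
T_{2}^{(0)} (trapezoid, 4 panels, h=0.4250): -0.14124
T_{1}^{(1)} = -0.27440 + (-0.27440 − (-0.77160))/3 = -0.10867
T_{2}^{(1)} = -0.14124 + (-0.14124 − (-0.27440))/3 = -0.09685
T_{2}^{(2)} = -0.09685 + (-0.09685 − (-0.10867))/15 = -0.09606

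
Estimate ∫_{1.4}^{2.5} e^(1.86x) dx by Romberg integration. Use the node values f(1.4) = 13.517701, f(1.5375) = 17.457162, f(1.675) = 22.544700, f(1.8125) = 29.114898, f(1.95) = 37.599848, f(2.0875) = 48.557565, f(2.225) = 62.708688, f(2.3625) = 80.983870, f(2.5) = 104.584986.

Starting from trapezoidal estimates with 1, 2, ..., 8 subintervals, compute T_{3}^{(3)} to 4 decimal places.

T_{0}^{(0)} (trapezoid, 1 panel, h=1.1000): 64.956478
T_{1}^{(0)} (trapezoid, 2 panels, h=0.5500): 53.158155
T_{2}^{(0)} (trapezoid, 4 panels, h=0.2750): 50.023759
T_{3}^{(0)} (trapezoid, 8 panels, h=0.1375): 49.227485
T_{1}^{(1)} = 53.158155 + (53.158155 − 64.956478)/3 = 49.225381
T_{2}^{(1)} = 50.023759 + (50.023759 − 53.158155)/3 = 48.978960
T_{3}^{(1)} = 49.227485 + (49.227485 − 50.023759)/3 = 48.962060
T_{2}^{(2)} = 48.978960 + (48.978960 − 49.225381)/15 = 48.962532
T_{3}^{(2)} = 48.962060 + (48.962060 − 48.978960)/15 = 48.960933
T_{3}^{(3)} = 48.960933 + (48.960933 − 48.962532)/63 = 48.960908

48.9609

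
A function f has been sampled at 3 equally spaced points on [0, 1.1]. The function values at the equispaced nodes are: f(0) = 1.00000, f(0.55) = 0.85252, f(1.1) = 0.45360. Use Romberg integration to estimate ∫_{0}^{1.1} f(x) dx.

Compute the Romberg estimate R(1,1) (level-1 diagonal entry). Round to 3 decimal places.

R(0,0) (trapezoid, 1 panel, h=1.1000): 0.79948
R(1,0) (trapezoid, 2 panels, h=0.5500): 0.86863
R(1,1) = 0.86863 + (0.86863 − 0.79948)/3 = 0.89168

0.892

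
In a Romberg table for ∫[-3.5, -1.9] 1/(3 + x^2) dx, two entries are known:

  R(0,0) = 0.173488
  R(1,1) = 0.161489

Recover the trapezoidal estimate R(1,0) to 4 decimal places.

0.1645

From R(1,1) = (4·R(1,0) − R(0,0))/3, solve for R(1,0):
4·R(1,0) = 3·0.161489 + 0.173488 = 0.657955
R(1,0) = 0.164489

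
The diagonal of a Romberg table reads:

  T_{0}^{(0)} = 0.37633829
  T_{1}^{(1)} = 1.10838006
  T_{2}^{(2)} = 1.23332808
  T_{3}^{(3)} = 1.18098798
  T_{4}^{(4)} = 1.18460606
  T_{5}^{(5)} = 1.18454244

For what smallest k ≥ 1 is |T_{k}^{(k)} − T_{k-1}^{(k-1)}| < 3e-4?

|T_{1}^{(1)} − T_{0}^{(0)}| = 0.73204177 ≥ 3e-4
|T_{2}^{(2)} − T_{1}^{(1)}| = 0.12494802 ≥ 3e-4
|T_{3}^{(3)} − T_{2}^{(2)}| = 0.05234010 ≥ 3e-4
|T_{4}^{(4)} − T_{3}^{(3)}| = 0.00361808 ≥ 3e-4
|T_{5}^{(5)} − T_{4}^{(4)}| = 0.00006362 < 3e-4

k = 5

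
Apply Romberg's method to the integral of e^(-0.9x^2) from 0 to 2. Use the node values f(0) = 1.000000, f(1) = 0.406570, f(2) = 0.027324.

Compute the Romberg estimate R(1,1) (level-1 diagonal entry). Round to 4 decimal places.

R(0,0) (trapezoid, 1 panel, h=2.0000): 1.027324
R(1,0) (trapezoid, 2 panels, h=1.0000): 0.920232
R(1,1) = 0.920232 + (0.920232 − 1.027324)/3 = 0.884535

0.8845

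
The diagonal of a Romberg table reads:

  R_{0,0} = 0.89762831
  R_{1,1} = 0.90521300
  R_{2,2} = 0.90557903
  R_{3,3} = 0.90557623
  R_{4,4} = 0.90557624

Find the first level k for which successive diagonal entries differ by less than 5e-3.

k = 2

|R_{1,1} − R_{0,0}| = 0.00758469 ≥ 5e-3
|R_{2,2} − R_{1,1}| = 0.00036603 < 5e-3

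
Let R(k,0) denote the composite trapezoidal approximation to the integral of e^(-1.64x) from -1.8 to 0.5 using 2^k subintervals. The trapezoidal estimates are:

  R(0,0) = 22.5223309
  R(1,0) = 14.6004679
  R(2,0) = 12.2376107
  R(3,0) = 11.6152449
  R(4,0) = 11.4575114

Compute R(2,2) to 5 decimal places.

Richardson extrapolation on the trapezoidal column (denominator 4−1=3):
R(1,1) = 14.6004679 + (14.6004679 − 22.5223309)/3 = 11.9598469
R(2,1) = 12.2376107 + (12.2376107 − 14.6004679)/3 = 11.4499916
R(2,2) = (16·11.4499916 − 11.9598469) / 15 = 11.4160012

11.41600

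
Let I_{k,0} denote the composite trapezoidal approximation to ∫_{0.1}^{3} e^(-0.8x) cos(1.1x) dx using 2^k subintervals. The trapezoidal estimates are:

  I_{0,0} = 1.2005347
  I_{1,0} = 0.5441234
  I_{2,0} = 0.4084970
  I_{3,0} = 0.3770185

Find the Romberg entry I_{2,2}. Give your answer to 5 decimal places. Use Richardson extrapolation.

0.36582

I_{1,1} = 0.5441234 + (0.5441234 − 1.2005347)/3 = 0.3253196
I_{2,1} = (4·0.4084970 − 0.5441234) / 3 = 0.3632882
I_{2,2} = (16·0.3632882 − 0.3253196) / 15 = 0.3658194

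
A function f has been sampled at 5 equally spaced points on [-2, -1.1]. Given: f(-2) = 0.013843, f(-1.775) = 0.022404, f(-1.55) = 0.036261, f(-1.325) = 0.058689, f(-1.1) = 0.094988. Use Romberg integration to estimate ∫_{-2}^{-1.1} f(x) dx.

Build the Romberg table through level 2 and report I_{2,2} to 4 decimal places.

I_{0,0} (trapezoid, 1 panel, h=0.9000): 0.048974
I_{1,0} (trapezoid, 2 panels, h=0.4500): 0.040804
I_{2,0} (trapezoid, 4 panels, h=0.2250): 0.038648
I_{1,1} = 0.040804 + (0.040804 − 0.048974)/3 = 0.038081
I_{2,1} = 0.038648 + (0.038648 − 0.040804)/3 = 0.037929
I_{2,2} = 0.037929 + (0.037929 − 0.038081)/15 = 0.037919

0.0379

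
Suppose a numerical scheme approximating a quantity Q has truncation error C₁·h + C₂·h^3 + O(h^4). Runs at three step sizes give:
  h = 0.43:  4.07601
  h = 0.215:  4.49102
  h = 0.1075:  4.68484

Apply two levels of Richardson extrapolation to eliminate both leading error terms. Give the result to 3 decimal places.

4.875

First eliminate the h term (factor 2^1 = 2):
  B₁ = (2·4.49102 − 4.07601)/1 = 4.90603
  B₂ = (2·4.68484 − 4.49102)/1 = 4.87866
Then eliminate the h^3 term (factor 2^3 = 8):
  (8·4.87866 − 4.90603)/7 = 4.87475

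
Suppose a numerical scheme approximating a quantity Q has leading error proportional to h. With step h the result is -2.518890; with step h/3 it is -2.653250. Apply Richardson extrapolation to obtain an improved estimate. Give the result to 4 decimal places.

-2.7204

The leading error scales as h; refining by a factor of 3 reduces it by 3^1 = 3.
Extrapolated value = (3·A(h/3) − A(h)) / (3 − 1)
= (3·(-2.653250) − (-2.518890)) / 2
= -5.440860 / 2 = -2.720430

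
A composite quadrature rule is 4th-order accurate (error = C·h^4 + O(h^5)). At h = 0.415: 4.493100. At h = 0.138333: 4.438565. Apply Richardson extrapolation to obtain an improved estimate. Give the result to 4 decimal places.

4.4379

The leading error scales as h^4; refining by a factor of 3 reduces it by 3^4 = 81.
Extrapolated value = (81·A(h/3) − A(h)) / (81 − 1)
= (81·4.438565 − 4.493100) / 80
= 355.030665 / 80 = 4.437883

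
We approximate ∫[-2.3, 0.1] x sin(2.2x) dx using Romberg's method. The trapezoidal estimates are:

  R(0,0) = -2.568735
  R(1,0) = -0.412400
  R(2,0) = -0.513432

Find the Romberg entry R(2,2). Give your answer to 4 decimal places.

Richardson extrapolation on the trapezoidal column (denominator 4−1=3):
R(1,1) = -0.412400 + (-0.412400 − (-2.568735))/3 = 0.306378
R(2,1) = (4·(-0.513432) − (-0.412400)) / 3 = -0.547109
R(2,2) = -0.547109 + (-0.547109 − 0.306378)/15 = -0.604008

-0.6040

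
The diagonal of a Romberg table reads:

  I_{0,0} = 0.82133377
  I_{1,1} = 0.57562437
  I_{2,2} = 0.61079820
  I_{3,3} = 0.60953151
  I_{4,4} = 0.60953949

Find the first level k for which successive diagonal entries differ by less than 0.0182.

|I_{1,1} − I_{0,0}| = 0.24570940 ≥ 0.0182
|I_{2,2} − I_{1,1}| = 0.03517383 ≥ 0.0182
|I_{3,3} − I_{2,2}| = 0.00126669 < 0.0182

k = 3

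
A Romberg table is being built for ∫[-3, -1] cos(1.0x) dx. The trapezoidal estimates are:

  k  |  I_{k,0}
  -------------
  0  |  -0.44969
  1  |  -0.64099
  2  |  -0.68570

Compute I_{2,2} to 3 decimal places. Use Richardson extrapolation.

-0.700

I_{1,1} = (4·(-0.64099) − (-0.44969)) / 3 = -0.70476
I_{2,1} = (4·(-0.68570) − (-0.64099)) / 3 = -0.70060
I_{2,2} = (16·(-0.70060) − (-0.70476)) / 15 = -0.70032
(Column j=1 coincides with Simpson's rule on the same nodes.)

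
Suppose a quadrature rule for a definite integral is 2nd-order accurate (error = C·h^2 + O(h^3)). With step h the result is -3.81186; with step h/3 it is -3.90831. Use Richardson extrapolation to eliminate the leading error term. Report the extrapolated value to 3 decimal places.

Extrapolated value = (9·A(h/3) − A(h)) / (9 − 1)
= (9·(-3.90831) − (-3.81186)) / 8
= -31.36293 / 8 = -3.92037

-3.920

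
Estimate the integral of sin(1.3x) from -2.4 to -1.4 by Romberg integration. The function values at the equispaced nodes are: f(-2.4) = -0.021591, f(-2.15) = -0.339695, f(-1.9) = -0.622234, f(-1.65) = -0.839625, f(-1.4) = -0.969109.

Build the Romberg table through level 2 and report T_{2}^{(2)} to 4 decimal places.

T_{0}^{(0)} (trapezoid, 1 panel, h=1.0000): -0.495350
T_{1}^{(0)} (trapezoid, 2 panels, h=0.5000): -0.558792
T_{2}^{(0)} (trapezoid, 4 panels, h=0.2500): -0.574226
T_{1}^{(1)} = -0.558792 + (-0.558792 − (-0.495350))/3 = -0.579939
T_{2}^{(1)} = -0.574226 + (-0.574226 − (-0.558792))/3 = -0.579371
T_{2}^{(2)} = -0.579371 + (-0.579371 − (-0.579939))/15 = -0.579333

-0.5793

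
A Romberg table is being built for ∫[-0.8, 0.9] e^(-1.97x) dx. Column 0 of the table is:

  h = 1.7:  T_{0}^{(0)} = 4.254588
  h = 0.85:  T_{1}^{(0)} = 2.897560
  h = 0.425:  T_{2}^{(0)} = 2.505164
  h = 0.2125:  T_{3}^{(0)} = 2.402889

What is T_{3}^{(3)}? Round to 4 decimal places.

Richardson extrapolation on the trapezoidal column (denominator 4−1=3):
T_{1}^{(1)} = (4·2.897560 − 4.254588) / 3 = 2.445217
T_{2}^{(1)} = (4·2.505164 − 2.897560) / 3 = 2.374365
T_{3}^{(1)} = (4·2.402889 − 2.505164) / 3 = 2.368797
T_{2}^{(2)} = (16·2.374365 − 2.445217) / 15 = 2.369642
T_{3}^{(2)} = (16·2.368797 − 2.374365) / 15 = 2.368426
T_{3}^{(3)} = 2.368426 + (2.368426 − 2.369642)/63 = 2.368407
(Column j=1 coincides with Simpson's rule on the same nodes.)

2.3684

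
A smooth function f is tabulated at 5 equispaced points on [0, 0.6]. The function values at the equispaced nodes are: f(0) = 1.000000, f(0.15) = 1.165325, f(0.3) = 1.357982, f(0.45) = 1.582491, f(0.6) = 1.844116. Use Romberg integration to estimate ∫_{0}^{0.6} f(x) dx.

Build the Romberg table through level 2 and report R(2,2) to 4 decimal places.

0.8276

R(0,0) (trapezoid, 1 panel, h=0.6000): 0.853235
R(1,0) (trapezoid, 2 panels, h=0.3000): 0.834012
R(2,0) (trapezoid, 4 panels, h=0.1500): 0.829178
R(1,1) = 0.834012 + (0.834012 − 0.853235)/3 = 0.827604
R(2,1) = 0.829178 + (0.829178 − 0.834012)/3 = 0.827567
R(2,2) = 0.827567 + (0.827567 − 0.827604)/15 = 0.827565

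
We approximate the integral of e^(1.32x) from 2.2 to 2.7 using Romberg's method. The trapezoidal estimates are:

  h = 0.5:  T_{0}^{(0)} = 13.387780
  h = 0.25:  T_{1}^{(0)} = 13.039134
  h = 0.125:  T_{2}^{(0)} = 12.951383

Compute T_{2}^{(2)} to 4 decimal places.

12.9221

Richardson extrapolation on the trapezoidal column (denominator 4−1=3):
T_{1}^{(1)} = (4·13.039134 − 13.387780) / 3 = 12.922919
T_{2}^{(1)} = 12.951383 + (12.951383 − 13.039134)/3 = 12.922133
T_{2}^{(2)} = 12.922133 + (12.922133 − 12.922919)/15 = 12.922081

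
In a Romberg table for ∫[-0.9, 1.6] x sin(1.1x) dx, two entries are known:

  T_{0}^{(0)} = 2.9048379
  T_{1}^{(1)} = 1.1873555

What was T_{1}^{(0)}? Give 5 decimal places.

1.61673

From T_{1}^{(1)} = (4·T_{1}^{(0)} − T_{0}^{(0)})/3, solve for T_{1}^{(0)}:
4·T_{1}^{(0)} = 3·1.1873555 + 2.9048379 = 6.4669044
T_{1}^{(0)} = 1.6167261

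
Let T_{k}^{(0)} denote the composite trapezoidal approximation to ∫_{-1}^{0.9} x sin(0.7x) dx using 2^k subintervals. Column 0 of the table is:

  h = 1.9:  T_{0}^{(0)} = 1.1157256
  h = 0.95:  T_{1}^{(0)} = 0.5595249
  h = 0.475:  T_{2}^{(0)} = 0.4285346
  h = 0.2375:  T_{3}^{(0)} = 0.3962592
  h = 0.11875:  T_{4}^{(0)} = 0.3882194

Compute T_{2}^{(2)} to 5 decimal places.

0.38559

T_{1}^{(1)} = (4·0.5595249 − 1.1157256) / 3 = 0.3741247
T_{2}^{(1)} = (4·0.4285346 − 0.5595249) / 3 = 0.3848712
T_{2}^{(2)} = (16·0.3848712 − 0.3741247) / 15 = 0.3855876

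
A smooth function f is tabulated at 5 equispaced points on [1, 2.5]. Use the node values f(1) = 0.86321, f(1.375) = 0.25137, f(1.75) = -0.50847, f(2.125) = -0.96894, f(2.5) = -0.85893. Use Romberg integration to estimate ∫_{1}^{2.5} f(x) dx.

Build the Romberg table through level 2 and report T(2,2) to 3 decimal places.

T(0,0) (trapezoid, 1 panel, h=1.5000): 0.00321
T(1,0) (trapezoid, 2 panels, h=0.7500): -0.37975
T(2,0) (trapezoid, 4 panels, h=0.3750): -0.45896
T(1,1) = -0.37975 + (-0.37975 − 0.00321)/3 = -0.50740
T(2,1) = -0.45896 + (-0.45896 − (-0.37975))/3 = -0.48536
T(2,2) = -0.48536 + (-0.48536 − (-0.50740))/15 = -0.48389

-0.484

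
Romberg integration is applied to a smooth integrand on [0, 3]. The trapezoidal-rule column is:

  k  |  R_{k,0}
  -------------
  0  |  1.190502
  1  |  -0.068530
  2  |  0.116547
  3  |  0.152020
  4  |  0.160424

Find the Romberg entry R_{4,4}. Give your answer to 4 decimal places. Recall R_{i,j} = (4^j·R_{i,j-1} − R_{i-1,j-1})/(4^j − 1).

Richardson extrapolation on the trapezoidal column (denominator 4−1=3):
R_{1,1} = -0.068530 + (-0.068530 − 1.190502)/3 = -0.488207
R_{2,1} = (4·0.116547 − (-0.068530)) / 3 = 0.178239
R_{3,1} = 0.152020 + (0.152020 − 0.116547)/3 = 0.163844
R_{4,1} = 0.160424 + (0.160424 − 0.152020)/3 = 0.163225
R_{2,2} = 0.178239 + (0.178239 − (-0.488207))/15 = 0.222669
R_{3,2} = (16·0.163844 − 0.178239) / 15 = 0.162884
R_{4,2} = 0.163225 + (0.163225 − 0.163844)/15 = 0.163184
R_{3,3} = (64·0.162884 − 0.222669) / 63 = 0.161935
R_{4,3} = (64·0.163184 − 0.162884) / 63 = 0.163189
R_{4,4} = (256·0.163189 − 0.161935) / 255 = 0.163194
(Column j=1 coincides with Simpson's rule on the same nodes.)

0.1632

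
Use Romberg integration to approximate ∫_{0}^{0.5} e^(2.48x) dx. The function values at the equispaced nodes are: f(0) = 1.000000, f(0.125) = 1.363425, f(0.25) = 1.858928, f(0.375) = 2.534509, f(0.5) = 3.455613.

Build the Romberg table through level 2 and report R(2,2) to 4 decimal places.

R(0,0) (trapezoid, 1 panel, h=0.5000): 1.113903
R(1,0) (trapezoid, 2 panels, h=0.2500): 1.021684
R(2,0) (trapezoid, 4 panels, h=0.1250): 0.998084
R(1,1) = 1.021684 + (1.021684 − 1.113903)/3 = 0.990944
R(2,1) = 0.998084 + (0.998084 − 1.021684)/3 = 0.990217
R(2,2) = 0.990217 + (0.990217 − 0.990944)/15 = 0.990169

0.9902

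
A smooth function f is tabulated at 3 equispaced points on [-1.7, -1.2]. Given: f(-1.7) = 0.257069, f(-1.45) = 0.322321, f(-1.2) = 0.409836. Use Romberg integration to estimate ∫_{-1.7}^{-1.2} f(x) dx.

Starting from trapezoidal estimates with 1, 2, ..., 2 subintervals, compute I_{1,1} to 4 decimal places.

I_{0,0} (trapezoid, 1 panel, h=0.5000): 0.166726
I_{1,0} (trapezoid, 2 panels, h=0.2500): 0.163943
I_{1,1} = 0.163943 + (0.163943 − 0.166726)/3 = 0.163015

0.1630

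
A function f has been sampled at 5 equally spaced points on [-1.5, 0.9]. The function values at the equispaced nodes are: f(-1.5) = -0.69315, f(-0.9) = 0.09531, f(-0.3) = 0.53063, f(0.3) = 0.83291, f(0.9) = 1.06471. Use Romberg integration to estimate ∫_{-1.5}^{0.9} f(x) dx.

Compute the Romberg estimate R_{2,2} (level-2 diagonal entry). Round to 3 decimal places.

R_{0,0} (trapezoid, 1 panel, h=2.4000): 0.44587
R_{1,0} (trapezoid, 2 panels, h=1.2000): 0.85969
R_{2,0} (trapezoid, 4 panels, h=0.6000): 0.98678
R_{1,1} = 0.85969 + (0.85969 − 0.44587)/3 = 0.99763
R_{2,1} = 0.98678 + (0.98678 − 0.85969)/3 = 1.02914
R_{2,2} = 1.02914 + (1.02914 − 0.99763)/15 = 1.03124

1.031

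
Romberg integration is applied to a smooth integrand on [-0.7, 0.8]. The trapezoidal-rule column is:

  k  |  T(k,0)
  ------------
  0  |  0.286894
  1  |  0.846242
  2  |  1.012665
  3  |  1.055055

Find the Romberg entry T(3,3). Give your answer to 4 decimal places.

1.0692

Richardson extrapolation on the trapezoidal column (denominator 4−1=3):
T(1,1) = (4·0.846242 − 0.286894) / 3 = 1.032691
T(2,1) = 1.012665 + (1.012665 − 0.846242)/3 = 1.068139
T(3,1) = 1.055055 + (1.055055 − 1.012665)/3 = 1.069185
T(2,2) = (16·1.068139 − 1.032691) / 15 = 1.070502
T(3,2) = (16·1.069185 − 1.068139) / 15 = 1.069255
T(3,3) = (64·1.069255 − 1.070502) / 63 = 1.069235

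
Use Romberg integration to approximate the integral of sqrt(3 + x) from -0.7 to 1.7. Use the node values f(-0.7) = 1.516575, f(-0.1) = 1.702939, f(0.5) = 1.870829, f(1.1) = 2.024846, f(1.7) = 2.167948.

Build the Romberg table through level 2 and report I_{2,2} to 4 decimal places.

I_{0,0} (trapezoid, 1 panel, h=2.4000): 4.421428
I_{1,0} (trapezoid, 2 panels, h=1.2000): 4.455709
I_{2,0} (trapezoid, 4 panels, h=0.6000): 4.464525
I_{1,1} = 4.455709 + (4.455709 − 4.421428)/3 = 4.467136
I_{2,1} = 4.464525 + (4.464525 − 4.455709)/3 = 4.467464
I_{2,2} = 4.467464 + (4.467464 − 4.467136)/15 = 4.467486

4.4675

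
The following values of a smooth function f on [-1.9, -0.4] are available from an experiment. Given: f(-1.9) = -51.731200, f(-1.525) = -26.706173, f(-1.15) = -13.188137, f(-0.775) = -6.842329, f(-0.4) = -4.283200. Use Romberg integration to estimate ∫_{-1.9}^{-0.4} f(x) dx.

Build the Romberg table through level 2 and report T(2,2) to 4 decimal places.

T(0,0) (trapezoid, 1 panel, h=1.5000): -42.010800
T(1,0) (trapezoid, 2 panels, h=0.7500): -30.896503
T(2,0) (trapezoid, 4 panels, h=0.3750): -28.028940
T(1,1) = -30.896503 + (-30.896503 − (-42.010800))/3 = -27.191737
T(2,1) = -28.028940 + (-28.028940 − (-30.896503))/3 = -27.073086
T(2,2) = -27.073086 + (-27.073086 − (-27.191737))/15 = -27.065176

-27.0652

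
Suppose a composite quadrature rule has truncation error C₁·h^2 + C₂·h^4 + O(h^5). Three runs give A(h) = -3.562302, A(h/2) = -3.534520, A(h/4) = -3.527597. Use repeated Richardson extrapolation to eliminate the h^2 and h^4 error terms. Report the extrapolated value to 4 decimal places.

-3.5253

First eliminate the h^2 term (factor 2^2 = 4):
  B₁ = (4·(-3.534520) − (-3.562302))/3 = -3.525259
  B₂ = (4·(-3.527597) − (-3.534520))/3 = -3.525289
Then eliminate the h^4 term (factor 2^4 = 16):
  (16·(-3.525289) − (-3.525259))/15 = -3.525291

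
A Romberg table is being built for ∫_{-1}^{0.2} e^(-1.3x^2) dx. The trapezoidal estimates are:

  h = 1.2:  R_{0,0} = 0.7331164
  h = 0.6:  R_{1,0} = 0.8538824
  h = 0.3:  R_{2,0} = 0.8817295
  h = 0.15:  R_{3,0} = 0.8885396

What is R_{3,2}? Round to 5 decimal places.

Richardson extrapolation on the trapezoidal column (denominator 4−1=3):
R_{2,1} = 0.8817295 + (0.8817295 − 0.8538824)/3 = 0.8910119
R_{3,1} = (4·0.8885396 − 0.8817295) / 3 = 0.8908096
R_{3,2} = (16·0.8908096 − 0.8910119) / 15 = 0.8907961

0.89080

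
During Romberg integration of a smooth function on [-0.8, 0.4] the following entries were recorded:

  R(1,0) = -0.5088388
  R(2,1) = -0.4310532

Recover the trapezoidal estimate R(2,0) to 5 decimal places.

-0.45050

From R(2,1) = (4·R(2,0) − R(1,0))/3, solve for R(2,0):
4·R(2,0) = 3·(-0.4310532) + (-0.5088388) = -1.8019984
R(2,0) = -0.4504996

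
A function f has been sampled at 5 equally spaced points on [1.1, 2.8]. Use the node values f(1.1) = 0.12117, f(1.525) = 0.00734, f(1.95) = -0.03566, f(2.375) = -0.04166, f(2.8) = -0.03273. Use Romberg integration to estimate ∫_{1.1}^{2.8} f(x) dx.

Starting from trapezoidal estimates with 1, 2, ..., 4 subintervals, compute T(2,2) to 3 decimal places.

T(0,0) (trapezoid, 1 panel, h=1.7000): 0.07517
T(1,0) (trapezoid, 2 panels, h=0.8500): 0.00728
T(2,0) (trapezoid, 4 panels, h=0.4250): -0.01095
T(1,1) = 0.00728 + (0.00728 − 0.07517)/3 = -0.01535
T(2,1) = -0.01095 + (-0.01095 − 0.00728)/3 = -0.01703
T(2,2) = -0.01703 + (-0.01703 − (-0.01535))/15 = -0.01714

-0.017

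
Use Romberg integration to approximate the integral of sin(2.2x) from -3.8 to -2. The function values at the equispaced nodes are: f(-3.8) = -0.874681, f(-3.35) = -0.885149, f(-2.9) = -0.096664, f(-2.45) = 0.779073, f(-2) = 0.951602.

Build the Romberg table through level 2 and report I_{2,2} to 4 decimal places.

I_{0,0} (trapezoid, 1 panel, h=1.8000): 0.069229
I_{1,0} (trapezoid, 2 panels, h=0.9000): -0.052383
I_{2,0} (trapezoid, 4 panels, h=0.4500): -0.073926
I_{1,1} = -0.052383 + (-0.052383 − 0.069229)/3 = -0.092920
I_{2,1} = -0.073926 + (-0.073926 − (-0.052383))/3 = -0.081107
I_{2,2} = -0.081107 + (-0.081107 − (-0.092920))/15 = -0.080319

-0.0803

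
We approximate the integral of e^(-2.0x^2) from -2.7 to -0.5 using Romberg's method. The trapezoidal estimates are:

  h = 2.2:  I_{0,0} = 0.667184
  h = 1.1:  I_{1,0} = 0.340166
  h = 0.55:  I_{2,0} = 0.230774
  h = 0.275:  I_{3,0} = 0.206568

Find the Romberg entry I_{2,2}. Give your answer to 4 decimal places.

Richardson extrapolation on the trapezoidal column (denominator 4−1=3):
I_{1,1} = (4·0.340166 − 0.667184) / 3 = 0.231160
I_{2,1} = (4·0.230774 − 0.340166) / 3 = 0.194310
I_{2,2} = 0.194310 + (0.194310 − 0.231160)/15 = 0.191853
(Column j=1 coincides with Simpson's rule on the same nodes.)

0.1919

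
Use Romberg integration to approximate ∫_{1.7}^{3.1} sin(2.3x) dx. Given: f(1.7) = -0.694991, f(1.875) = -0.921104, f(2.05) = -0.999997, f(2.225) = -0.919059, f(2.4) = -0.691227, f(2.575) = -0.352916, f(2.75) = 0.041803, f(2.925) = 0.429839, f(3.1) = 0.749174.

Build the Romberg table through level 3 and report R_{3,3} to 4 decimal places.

R_{0,0} (trapezoid, 1 panel, h=1.4000): 0.037928
R_{1,0} (trapezoid, 2 panels, h=0.7000): -0.464895
R_{2,0} (trapezoid, 4 panels, h=0.3500): -0.567815
R_{3,0} (trapezoid, 8 panels, h=0.1750): -0.592475
R_{1,1} = -0.464895 + (-0.464895 − 0.037928)/3 = -0.632503
R_{2,1} = -0.567815 + (-0.567815 − (-0.464895))/3 = -0.602122
R_{3,1} = -0.592475 + (-0.592475 − (-0.567815))/3 = -0.600695
R_{2,2} = -0.602122 + (-0.602122 − (-0.632503))/15 = -0.600097
R_{3,2} = -0.600695 + (-0.600695 − (-0.602122))/15 = -0.600600
R_{3,3} = -0.600600 + (-0.600600 − (-0.600097))/63 = -0.600608

-0.6006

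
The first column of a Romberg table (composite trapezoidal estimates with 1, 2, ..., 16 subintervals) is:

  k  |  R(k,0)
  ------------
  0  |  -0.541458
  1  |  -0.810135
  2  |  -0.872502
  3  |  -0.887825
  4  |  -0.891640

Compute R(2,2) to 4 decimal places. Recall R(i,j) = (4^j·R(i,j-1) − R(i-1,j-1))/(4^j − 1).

Richardson extrapolation on the trapezoidal column (denominator 4−1=3):
R(1,1) = -0.810135 + (-0.810135 − (-0.541458))/3 = -0.899694
R(2,1) = (4·(-0.872502) − (-0.810135)) / 3 = -0.893291
R(2,2) = (16·(-0.893291) − (-0.899694)) / 15 = -0.892864

-0.8929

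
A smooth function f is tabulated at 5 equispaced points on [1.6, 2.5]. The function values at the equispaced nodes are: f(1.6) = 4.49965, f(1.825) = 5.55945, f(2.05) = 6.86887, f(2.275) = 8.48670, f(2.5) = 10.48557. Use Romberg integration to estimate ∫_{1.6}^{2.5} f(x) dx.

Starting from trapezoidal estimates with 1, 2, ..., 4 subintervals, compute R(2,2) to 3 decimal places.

R(0,0) (trapezoid, 1 panel, h=0.9000): 6.74335
R(1,0) (trapezoid, 2 panels, h=0.4500): 6.46267
R(2,0) (trapezoid, 4 panels, h=0.2250): 6.39172
R(1,1) = 6.46267 + (6.46267 − 6.74335)/3 = 6.36911
R(2,1) = 6.39172 + (6.39172 − 6.46267)/3 = 6.36807
R(2,2) = 6.36807 + (6.36807 − 6.36911)/15 = 6.36800

6.368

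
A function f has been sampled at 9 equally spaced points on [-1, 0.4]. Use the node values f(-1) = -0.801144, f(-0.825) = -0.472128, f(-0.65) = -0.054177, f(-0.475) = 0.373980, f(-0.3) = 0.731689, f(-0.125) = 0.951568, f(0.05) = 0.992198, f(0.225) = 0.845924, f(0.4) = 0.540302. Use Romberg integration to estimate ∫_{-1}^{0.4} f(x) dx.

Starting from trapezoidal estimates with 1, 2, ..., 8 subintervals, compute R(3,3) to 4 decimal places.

0.5760

R(0,0) (trapezoid, 1 panel, h=1.4000): -0.182589
R(1,0) (trapezoid, 2 panels, h=0.7000): 0.420888
R(2,0) (trapezoid, 4 panels, h=0.3500): 0.538751
R(3,0) (trapezoid, 8 panels, h=0.1750): 0.566761
R(1,1) = 0.420888 + (0.420888 − (-0.182589))/3 = 0.622047
R(2,1) = 0.538751 + (0.538751 − 0.420888)/3 = 0.578039
R(3,1) = 0.566761 + (0.566761 − 0.538751)/3 = 0.576098
R(2,2) = 0.578039 + (0.578039 − 0.622047)/15 = 0.575105
R(3,2) = 0.576098 + (0.576098 − 0.578039)/15 = 0.575969
R(3,3) = 0.575969 + (0.575969 − 0.575105)/63 = 0.575983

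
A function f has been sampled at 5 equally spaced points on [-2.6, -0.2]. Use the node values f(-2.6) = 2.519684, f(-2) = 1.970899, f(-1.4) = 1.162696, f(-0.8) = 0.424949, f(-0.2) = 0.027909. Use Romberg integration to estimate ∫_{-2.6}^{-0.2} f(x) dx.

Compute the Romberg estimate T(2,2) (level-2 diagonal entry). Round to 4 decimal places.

T(0,0) (trapezoid, 1 panel, h=2.4000): 3.057112
T(1,0) (trapezoid, 2 panels, h=1.2000): 2.923791
T(2,0) (trapezoid, 4 panels, h=0.6000): 2.899404
T(1,1) = 2.923791 + (2.923791 − 3.057112)/3 = 2.879351
T(2,1) = 2.899404 + (2.899404 − 2.923791)/3 = 2.891275
T(2,2) = 2.891275 + (2.891275 − 2.879351)/15 = 2.892070

2.8921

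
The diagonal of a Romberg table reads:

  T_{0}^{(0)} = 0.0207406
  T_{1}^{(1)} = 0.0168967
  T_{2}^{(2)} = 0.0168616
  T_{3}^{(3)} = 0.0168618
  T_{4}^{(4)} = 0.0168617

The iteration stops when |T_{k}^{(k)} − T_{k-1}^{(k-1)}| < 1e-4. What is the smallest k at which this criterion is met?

k = 2

|T_{1}^{(1)} − T_{0}^{(0)}| = 0.0038439 ≥ 1e-4
|T_{2}^{(2)} − T_{1}^{(1)}| = 0.0000351 < 1e-4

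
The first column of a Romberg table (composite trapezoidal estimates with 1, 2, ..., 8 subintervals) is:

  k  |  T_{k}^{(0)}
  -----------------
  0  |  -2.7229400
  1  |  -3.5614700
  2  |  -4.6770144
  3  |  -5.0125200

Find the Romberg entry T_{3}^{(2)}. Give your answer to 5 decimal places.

-5.12939

T_{2}^{(1)} = (4·(-4.6770144) − (-3.5614700)) / 3 = -5.0488625
T_{3}^{(1)} = -5.0125200 + (-5.0125200 − (-4.6770144))/3 = -5.1243552
T_{3}^{(2)} = (16·(-5.1243552) − (-5.0488625)) / 15 = -5.1293880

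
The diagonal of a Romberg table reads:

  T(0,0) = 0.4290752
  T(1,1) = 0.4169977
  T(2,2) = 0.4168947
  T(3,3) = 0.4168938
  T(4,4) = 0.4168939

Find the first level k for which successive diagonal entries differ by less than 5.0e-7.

|T(1,1) − T(0,0)| = 0.0120775 ≥ 5.0e-7
|T(2,2) − T(1,1)| = 0.0001030 ≥ 5.0e-7
|T(3,3) − T(2,2)| = 0.0000009 ≥ 5.0e-7
|T(4,4) − T(3,3)| = 0.0000001 < 5.0e-7

k = 4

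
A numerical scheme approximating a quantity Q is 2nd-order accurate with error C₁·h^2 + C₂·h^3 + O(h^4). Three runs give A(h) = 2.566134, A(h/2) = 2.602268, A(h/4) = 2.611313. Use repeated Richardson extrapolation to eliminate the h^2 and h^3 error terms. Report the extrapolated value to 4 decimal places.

2.6143

First eliminate the h^2 term (factor 2^2 = 4):
  B₁ = (4·2.602268 − 2.566134)/3 = 2.614313
  B₂ = (4·2.611313 − 2.602268)/3 = 2.614328
Then eliminate the h^3 term (factor 2^3 = 8):
  (8·2.614328 − 2.614313)/7 = 2.614330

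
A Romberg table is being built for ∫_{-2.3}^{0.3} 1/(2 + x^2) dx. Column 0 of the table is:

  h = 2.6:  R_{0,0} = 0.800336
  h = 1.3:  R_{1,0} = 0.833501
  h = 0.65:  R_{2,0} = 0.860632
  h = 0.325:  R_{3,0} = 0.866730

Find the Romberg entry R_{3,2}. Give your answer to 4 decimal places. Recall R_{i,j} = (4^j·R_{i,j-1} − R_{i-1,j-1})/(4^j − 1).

0.8687

Richardson extrapolation on the trapezoidal column (denominator 4−1=3):
R_{2,1} = 0.860632 + (0.860632 − 0.833501)/3 = 0.869676
R_{3,1} = (4·0.866730 − 0.860632) / 3 = 0.868763
R_{3,2} = (16·0.868763 − 0.869676) / 15 = 0.868702
(Column j=1 coincides with Simpson's rule on the same nodes.)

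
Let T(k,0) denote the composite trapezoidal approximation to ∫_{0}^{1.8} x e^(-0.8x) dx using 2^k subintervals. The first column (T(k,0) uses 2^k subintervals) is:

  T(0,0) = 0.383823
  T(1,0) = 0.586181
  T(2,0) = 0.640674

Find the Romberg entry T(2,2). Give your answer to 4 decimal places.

0.6592

Richardson extrapolation on the trapezoidal column (denominator 4−1=3):
T(1,1) = (4·0.586181 − 0.383823) / 3 = 0.653634
T(2,1) = 0.640674 + (0.640674 − 0.586181)/3 = 0.658838
T(2,2) = 0.658838 + (0.658838 − 0.653634)/15 = 0.659185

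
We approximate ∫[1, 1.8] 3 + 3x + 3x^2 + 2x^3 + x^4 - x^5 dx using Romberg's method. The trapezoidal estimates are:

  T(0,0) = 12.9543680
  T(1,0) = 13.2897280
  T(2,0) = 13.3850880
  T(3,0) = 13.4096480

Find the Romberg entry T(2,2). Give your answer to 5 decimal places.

Richardson extrapolation on the trapezoidal column (denominator 4−1=3):
T(1,1) = 13.2897280 + (13.2897280 − 12.9543680)/3 = 13.4015147
T(2,1) = (4·13.3850880 − 13.2897280) / 3 = 13.4168747
T(2,2) = (16·13.4168747 − 13.4015147) / 15 = 13.4178987

13.41790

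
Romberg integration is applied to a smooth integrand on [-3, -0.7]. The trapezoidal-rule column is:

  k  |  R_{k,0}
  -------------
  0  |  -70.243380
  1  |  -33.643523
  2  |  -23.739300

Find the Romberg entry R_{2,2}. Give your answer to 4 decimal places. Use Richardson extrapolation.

-20.3708

R_{1,1} = (4·(-33.643523) − (-70.243380)) / 3 = -21.443571
R_{2,1} = (4·(-23.739300) − (-33.643523)) / 3 = -20.437892
R_{2,2} = (16·(-20.437892) − (-21.443571)) / 15 = -20.370847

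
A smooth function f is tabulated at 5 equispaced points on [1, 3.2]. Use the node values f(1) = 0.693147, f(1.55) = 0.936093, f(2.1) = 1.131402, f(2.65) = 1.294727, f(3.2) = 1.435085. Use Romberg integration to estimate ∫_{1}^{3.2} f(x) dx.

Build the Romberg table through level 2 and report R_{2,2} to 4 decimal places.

2.4410

R_{0,0} (trapezoid, 1 panel, h=2.2000): 2.341055
R_{1,0} (trapezoid, 2 panels, h=1.1000): 2.415070
R_{2,0} (trapezoid, 4 panels, h=0.5500): 2.434486
R_{1,1} = 2.415070 + (2.415070 − 2.341055)/3 = 2.439742
R_{2,1} = 2.434486 + (2.434486 − 2.415070)/3 = 2.440958
R_{2,2} = 2.440958 + (2.440958 − 2.439742)/15 = 2.441039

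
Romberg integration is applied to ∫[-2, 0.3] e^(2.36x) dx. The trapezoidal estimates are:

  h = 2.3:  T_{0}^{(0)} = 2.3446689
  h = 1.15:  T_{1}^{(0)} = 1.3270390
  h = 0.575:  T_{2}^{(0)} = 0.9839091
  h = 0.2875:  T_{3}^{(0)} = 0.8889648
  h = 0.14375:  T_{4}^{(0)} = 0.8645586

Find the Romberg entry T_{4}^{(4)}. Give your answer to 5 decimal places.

0.85636

Richardson extrapolation on the trapezoidal column (denominator 4−1=3):
T_{1}^{(1)} = (4·1.3270390 − 2.3446689) / 3 = 0.9878290
T_{2}^{(1)} = (4·0.9839091 − 1.3270390) / 3 = 0.8695325
T_{3}^{(1)} = (4·0.8889648 − 0.9839091) / 3 = 0.8573167
T_{4}^{(1)} = (4·0.8645586 − 0.8889648) / 3 = 0.8564232
T_{2}^{(2)} = (16·0.8695325 − 0.9878290) / 15 = 0.8616461
T_{3}^{(2)} = 0.8573167 + (0.8573167 − 0.8695325)/15 = 0.8565023
T_{4}^{(2)} = 0.8564232 + (0.8564232 − 0.8573167)/15 = 0.8563636
T_{3}^{(3)} = 0.8565023 + (0.8565023 − 0.8616461)/63 = 0.8564207
T_{4}^{(3)} = 0.8563636 + (0.8563636 − 0.8565023)/63 = 0.8563614
T_{4}^{(4)} = 0.8563614 + (0.8563614 − 0.8564207)/255 = 0.8563612
(Column j=1 coincides with Simpson's rule on the same nodes.)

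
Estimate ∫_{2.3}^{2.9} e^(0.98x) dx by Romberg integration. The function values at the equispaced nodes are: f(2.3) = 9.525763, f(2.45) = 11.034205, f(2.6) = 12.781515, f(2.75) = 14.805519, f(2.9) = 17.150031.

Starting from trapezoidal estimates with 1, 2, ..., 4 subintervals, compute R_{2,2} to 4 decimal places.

R_{0,0} (trapezoid, 1 panel, h=0.6000): 8.002738
R_{1,0} (trapezoid, 2 panels, h=0.3000): 7.835824
R_{2,0} (trapezoid, 4 panels, h=0.1500): 7.793870
R_{1,1} = 7.835824 + (7.835824 − 8.002738)/3 = 7.780186
R_{2,1} = 7.793870 + (7.793870 − 7.835824)/3 = 7.779885
R_{2,2} = 7.779885 + (7.779885 − 7.780186)/15 = 7.779865

7.7799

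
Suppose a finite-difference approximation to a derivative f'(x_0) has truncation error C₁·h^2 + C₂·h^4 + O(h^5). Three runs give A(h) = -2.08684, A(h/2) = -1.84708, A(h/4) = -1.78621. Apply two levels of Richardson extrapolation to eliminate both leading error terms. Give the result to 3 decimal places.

First eliminate the h^2 term (factor 2^2 = 4):
  B₁ = (4·(-1.84708) − (-2.08684))/3 = -1.76716
  B₂ = (4·(-1.78621) − (-1.84708))/3 = -1.76592
Then eliminate the h^4 term (factor 2^4 = 16):
  (16·(-1.76592) − (-1.76716))/15 = -1.76584

-1.766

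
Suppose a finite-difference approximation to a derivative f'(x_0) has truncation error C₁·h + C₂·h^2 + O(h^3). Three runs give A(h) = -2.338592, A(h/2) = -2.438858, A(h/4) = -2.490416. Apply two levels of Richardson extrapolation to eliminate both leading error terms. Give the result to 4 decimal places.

First eliminate the h term (factor 2^1 = 2):
  B₁ = (2·(-2.438858) − (-2.338592))/1 = -2.539124
  B₂ = (2·(-2.490416) − (-2.438858))/1 = -2.541974
Then eliminate the h^2 term (factor 2^2 = 4):
  (4·(-2.541974) − (-2.539124))/3 = -2.542924

-2.5429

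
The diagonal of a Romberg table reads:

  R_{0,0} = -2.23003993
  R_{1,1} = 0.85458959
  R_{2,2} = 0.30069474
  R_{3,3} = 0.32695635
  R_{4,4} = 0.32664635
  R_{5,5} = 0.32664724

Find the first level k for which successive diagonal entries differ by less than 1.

k = 2

|R_{1,1} − R_{0,0}| = 3.08462952 ≥ 1
|R_{2,2} − R_{1,1}| = 0.55389485 < 1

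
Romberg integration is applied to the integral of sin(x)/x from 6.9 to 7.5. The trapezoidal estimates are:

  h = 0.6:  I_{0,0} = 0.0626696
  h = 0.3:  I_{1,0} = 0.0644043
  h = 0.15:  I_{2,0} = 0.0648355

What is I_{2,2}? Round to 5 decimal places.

0.06498

I_{1,1} = 0.0644043 + (0.0644043 − 0.0626696)/3 = 0.0649825
I_{2,1} = (4·0.0648355 − 0.0644043) / 3 = 0.0649792
I_{2,2} = (16·0.0649792 − 0.0649825) / 15 = 0.0649790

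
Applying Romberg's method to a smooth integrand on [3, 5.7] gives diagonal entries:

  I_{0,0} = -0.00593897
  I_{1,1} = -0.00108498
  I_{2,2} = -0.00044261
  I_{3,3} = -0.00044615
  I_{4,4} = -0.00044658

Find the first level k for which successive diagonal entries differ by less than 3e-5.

k = 3

|I_{1,1} − I_{0,0}| = 0.00485399 ≥ 3e-5
|I_{2,2} − I_{1,1}| = 0.00064237 ≥ 3e-5
|I_{3,3} − I_{2,2}| = 0.00000354 < 3e-5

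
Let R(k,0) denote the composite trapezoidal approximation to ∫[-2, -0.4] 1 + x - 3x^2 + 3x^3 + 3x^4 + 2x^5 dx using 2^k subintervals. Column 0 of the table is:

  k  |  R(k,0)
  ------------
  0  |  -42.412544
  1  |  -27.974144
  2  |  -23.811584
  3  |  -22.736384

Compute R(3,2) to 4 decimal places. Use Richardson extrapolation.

-22.3749

R(2,1) = -23.811584 + (-23.811584 − (-27.974144))/3 = -22.424064
R(3,1) = (4·(-22.736384) − (-23.811584)) / 3 = -22.377984
R(3,2) = (16·(-22.377984) − (-22.424064)) / 15 = -22.374912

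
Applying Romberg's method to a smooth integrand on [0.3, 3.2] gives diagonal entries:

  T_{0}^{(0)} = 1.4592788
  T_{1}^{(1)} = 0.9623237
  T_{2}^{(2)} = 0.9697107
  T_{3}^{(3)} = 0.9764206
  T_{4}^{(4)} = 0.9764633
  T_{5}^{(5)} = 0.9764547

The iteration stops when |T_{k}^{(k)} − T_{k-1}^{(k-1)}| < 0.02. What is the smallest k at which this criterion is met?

k = 2

|T_{1}^{(1)} − T_{0}^{(0)}| = 0.4969551 ≥ 0.02
|T_{2}^{(2)} − T_{1}^{(1)}| = 0.0073870 < 0.02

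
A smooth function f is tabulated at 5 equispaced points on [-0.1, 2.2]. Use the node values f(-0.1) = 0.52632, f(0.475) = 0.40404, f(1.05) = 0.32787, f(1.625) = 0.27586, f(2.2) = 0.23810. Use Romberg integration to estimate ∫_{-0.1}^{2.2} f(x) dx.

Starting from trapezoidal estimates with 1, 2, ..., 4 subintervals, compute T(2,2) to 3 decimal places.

0.793

T(0,0) (trapezoid, 1 panel, h=2.3000): 0.87908
T(1,0) (trapezoid, 2 panels, h=1.1500): 0.81659
T(2,0) (trapezoid, 4 panels, h=0.5750): 0.79924
T(1,1) = 0.81659 + (0.81659 − 0.87908)/3 = 0.79576
T(2,1) = 0.79924 + (0.79924 − 0.81659)/3 = 0.79346
T(2,2) = 0.79346 + (0.79346 − 0.79576)/15 = 0.79331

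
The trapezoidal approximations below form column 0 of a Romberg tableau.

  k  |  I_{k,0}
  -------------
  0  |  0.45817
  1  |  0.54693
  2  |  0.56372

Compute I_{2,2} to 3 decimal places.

0.569

I_{1,1} = (4·0.54693 − 0.45817) / 3 = 0.57652
I_{2,1} = (4·0.56372 − 0.54693) / 3 = 0.56932
I_{2,2} = (16·0.56932 − 0.57652) / 15 = 0.56884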